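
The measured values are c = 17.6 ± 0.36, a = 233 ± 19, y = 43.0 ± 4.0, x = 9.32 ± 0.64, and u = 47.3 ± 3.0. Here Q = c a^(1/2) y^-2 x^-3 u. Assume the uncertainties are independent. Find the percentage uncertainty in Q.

Q is a product of powers, so relative uncertainties combine in quadrature:
  (1·δc/c)² = (1×0.0205)² = 0.000418;  (½·δa/a)² = (0.5×0.0815)² = 0.00166;  (-2·δy/y)² = (-2×0.0930)² = 0.0346;  (-3·δx/x)² = (-3×0.0687)² = 0.0424;  (1·δu/u)² = (1×0.0634)² = 0.00402
δQ/Q = √(0.0832) = 0.288

28.8%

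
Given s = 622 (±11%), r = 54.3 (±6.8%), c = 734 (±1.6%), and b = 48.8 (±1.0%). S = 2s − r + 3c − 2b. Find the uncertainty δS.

141

For a sum/difference, combine absolute errors in quadrature:
  (2·δs)² = 18700;  (δr)² = 13.6;  (3·δc)² = 1240;  (2·δb)² = 0.953
δS = √(20000) = 141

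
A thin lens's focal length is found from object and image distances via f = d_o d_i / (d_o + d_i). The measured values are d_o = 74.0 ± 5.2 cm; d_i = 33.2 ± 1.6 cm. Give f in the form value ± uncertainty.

22.9 ± 0.911 cm

∂f/∂d_o = (d_i/(d_o+d_i))² = 0.0959;  ∂f/∂d_i = (d_o/(d_o+d_i))² = 0.477
δf = √((∂f/∂d_o · δd_o)² + (∂f/∂d_i · δd_i)²) = √(0.249 + 0.581) = 0.911 cm
f = 22.9 cm.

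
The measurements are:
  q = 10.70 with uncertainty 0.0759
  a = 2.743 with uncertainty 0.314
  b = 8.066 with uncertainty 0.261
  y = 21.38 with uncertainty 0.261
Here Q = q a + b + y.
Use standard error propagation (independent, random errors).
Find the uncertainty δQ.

Let p = q·a = 29.35. δp/p = √((1·δq/q)² + (1·δa/a)²) = √(5.03e-05 + 0.0131) = 0.115, so δp = 3.37.
Q = p + b + y: δQ = √(δp² + δb² + δy²) = √(11.3 + 0.0681 + 0.0681) = 3.39

3.39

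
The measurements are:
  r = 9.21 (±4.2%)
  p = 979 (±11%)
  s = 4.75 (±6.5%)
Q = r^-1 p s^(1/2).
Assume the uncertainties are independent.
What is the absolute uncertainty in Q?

28.3

Each factor contributes (exponent × relative error)² to (δQ/Q)²:
  (-1·δr/r)² = (-1×0.0420)² = 0.00176;  (1·δp/p)² = (1×0.110)² = 0.0121;  (½·δs/s)² = (0.5×0.0650)² = 0.00106
δQ/Q = √(0.0149) = 0.122
Q = 232, so δQ = 0.122 × 232 = 28.3.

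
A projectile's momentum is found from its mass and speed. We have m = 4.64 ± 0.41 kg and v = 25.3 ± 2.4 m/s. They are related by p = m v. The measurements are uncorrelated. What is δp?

15.2 kg·m/s

For a monomial p ∝ m, v, fractional errors add in quadrature:
  (1·δm/m)² = (1×0.0884)² = 0.00781;  (1·δv/v)² = (1×0.0949)² = 0.00900
δp/p = √(0.0168) = 0.130
p = 117 kg·m/s, so δp = 0.130 × 117 = 15.2 kg·m/s.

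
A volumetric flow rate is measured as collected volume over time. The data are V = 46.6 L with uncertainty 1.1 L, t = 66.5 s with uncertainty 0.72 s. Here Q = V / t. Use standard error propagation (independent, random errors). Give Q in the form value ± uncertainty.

0.701 ± 0.0182 L/s

Since Q is a product/quotient, work with relative uncertainties:
  (1·δV/V)² = (1×0.0236)² = 0.000557;  (-1·δt/t)² = (-1×0.0108)² = 0.000117
δQ/Q = √(0.000674) = 0.0260
Q = 0.701 L/s, so δQ = 0.0260 × 0.701 = 0.0182 L/s.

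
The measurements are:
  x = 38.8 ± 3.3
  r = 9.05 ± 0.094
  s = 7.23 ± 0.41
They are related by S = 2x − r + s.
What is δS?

Each term contributes (cᵢ δxᵢ)² to (δS)²:
  (2·δx)² = 43.6;  (δr)² = 0.00884;  (δs)² = 0.168
δS = √(43.7) = 6.61

6.61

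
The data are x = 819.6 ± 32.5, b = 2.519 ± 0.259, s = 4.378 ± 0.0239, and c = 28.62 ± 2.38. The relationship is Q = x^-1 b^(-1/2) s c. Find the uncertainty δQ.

0.0102

Each factor contributes (exponent × relative error)² to (δQ/Q)²:
  (-1·δx/x)² = (-1×0.0397)² = 0.00157;  (−½·δb/b)² = (-0.5×0.103)² = 0.00264;  (1·δs/s)² = (1×0.00546)² = 2.98e-05;  (1·δc/c)² = (1×0.0832)² = 0.00692
δQ/Q = √(0.0112) = 0.106
Q = 0.09632, so δQ = 0.106 × 0.09632 = 0.0102.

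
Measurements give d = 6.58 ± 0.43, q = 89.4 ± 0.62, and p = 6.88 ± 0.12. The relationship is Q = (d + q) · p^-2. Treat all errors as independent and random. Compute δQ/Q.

Let u = d + q = 96.0. δu = √(δd² + δq²) = √(0.185 + 0.384) = 0.755, so δu/u = 0.00786.
Q is then a monomial in u, p:
δQ/Q = √((δu/u)² + (-2·δp/p)²) = √(6.18e-05 + 0.00122) = 0.0358

0.0358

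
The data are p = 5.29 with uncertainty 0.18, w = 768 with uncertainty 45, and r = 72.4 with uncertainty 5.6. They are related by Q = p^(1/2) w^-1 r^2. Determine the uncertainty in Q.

Q is a product of powers, so relative uncertainties combine in quadrature:
  (½·δp/p)² = (0.5×0.0340)² = 0.000289;  (-1·δw/w)² = (-1×0.0586)² = 0.00343;  (2·δr/r)² = (2×0.0773)² = 0.0239
δQ/Q = √(0.0277) = 0.166
Q = 15.7, so δQ = 0.166 × 15.7 = 2.61.

2.61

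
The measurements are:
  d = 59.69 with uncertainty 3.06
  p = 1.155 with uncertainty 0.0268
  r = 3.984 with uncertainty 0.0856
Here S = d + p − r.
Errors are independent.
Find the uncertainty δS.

3.06

Absolute uncertainties add in quadrature for a linear combination:
  (δd)² = 9.36;  (δp)² = 0.000718;  (δr)² = 0.00733
δS = √(9.37) = 3.06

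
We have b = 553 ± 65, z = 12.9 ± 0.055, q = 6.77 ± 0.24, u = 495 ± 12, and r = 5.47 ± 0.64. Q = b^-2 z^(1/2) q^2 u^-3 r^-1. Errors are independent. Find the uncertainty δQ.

2.28e-13

Since Q is a product/quotient, work with relative uncertainties:
  (-2·δb/b)² = (-2×0.118)² = 0.0553;  (½·δz/z)² = (0.5×0.00426)² = 4.54e-06;  (2·δq/q)² = (2×0.0355)² = 0.00503;  (-3·δu/u)² = (-3×0.0242)² = 0.00529;  (-1·δr/r)² = (-1×0.117)² = 0.0137
δQ/Q = √(0.0793) = 0.282
Q = 8.11e-13, so δQ = 0.282 × 8.11e-13 = 2.28e-13.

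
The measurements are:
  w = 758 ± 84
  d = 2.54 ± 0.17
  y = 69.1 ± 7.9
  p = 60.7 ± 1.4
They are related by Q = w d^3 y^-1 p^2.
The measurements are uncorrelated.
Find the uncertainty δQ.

1.72e+05

Q is a product of powers, so relative uncertainties combine in quadrature:
  (1·δw/w)² = (1×0.111)² = 0.0123;  (3·δd/d)² = (3×0.0669)² = 0.0403;  (-1·δy/y)² = (-1×0.114)² = 0.0131;  (2·δp/p)² = (2×0.0231)² = 0.00213
δQ/Q = √(0.0678) = 0.260
Q = 6.62e+05, so δQ = 0.260 × 6.62e+05 = 1.72e+05.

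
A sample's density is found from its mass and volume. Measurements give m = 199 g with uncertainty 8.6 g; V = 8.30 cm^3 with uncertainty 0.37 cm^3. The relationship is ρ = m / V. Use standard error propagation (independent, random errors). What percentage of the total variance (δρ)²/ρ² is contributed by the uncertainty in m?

(δρ/ρ)² = (1·δm/m)² + (-1·δV/V)²
  m term: (1×0.0432)² = 0.00187
  V term: (-1×0.0446)² = 0.00199
Total = 0.00385. Share from m = 0.00187/0.00385 = 0.484.

48.4%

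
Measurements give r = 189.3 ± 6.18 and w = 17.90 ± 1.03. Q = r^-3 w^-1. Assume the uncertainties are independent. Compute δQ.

Relative error in a monomial: (δQ/Q)² = Σ (nᵢ · δxᵢ/xᵢ)².
  (-3·δr/r)² = (-3×0.0326)² = 0.00959;  (-1·δw/w)² = (-1×0.0575)² = 0.00331
δQ/Q = √(0.0129) = 0.114
Q = 8.236e-09, so δQ = 0.114 × 8.236e-09 = 9.36e-10.

9.36e-10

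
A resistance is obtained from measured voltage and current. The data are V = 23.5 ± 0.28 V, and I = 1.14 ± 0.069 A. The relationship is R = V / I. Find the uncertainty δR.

1.27 Ω

Each factor contributes (exponent × relative error)² to (δR/R)²:
  (1·δV/V)² = (1×0.0119)² = 0.000142;  (-1·δI/I)² = (-1×0.0605)² = 0.00366
δR/R = √(0.00381) = 0.0617
R = 20.6 Ω, so δR = 0.0617 × 20.6 = 1.27 Ω.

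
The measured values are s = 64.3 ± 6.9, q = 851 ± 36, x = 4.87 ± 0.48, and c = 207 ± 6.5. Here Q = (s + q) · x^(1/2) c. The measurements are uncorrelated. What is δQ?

Let u = s + q = 915. δu = √(δs² + δq²) = √(47.6 + 1300) = 36.7, so δu/u = 0.0400.
Q is then a monomial in u, x, c:
δQ/Q = √((δu/u)² + (½·δx/x)² + (1·δc/c)²) = √(0.00160 + 0.00243 + 0.000986) = 0.0708
Q = 4.18e+05, so δQ = 0.0708 × 4.18e+05 = 29600.

29600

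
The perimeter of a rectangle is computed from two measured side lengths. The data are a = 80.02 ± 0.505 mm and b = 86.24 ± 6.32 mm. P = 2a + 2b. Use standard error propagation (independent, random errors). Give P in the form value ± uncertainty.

Each term contributes (cᵢ δxᵢ)² to (δP)²:
  (2·δa)² = 1.02;  (2·δb)² = 160
δP = √(161) = 12.7 mm
P = 332.5 mm.

332.5 ± 12.7 mm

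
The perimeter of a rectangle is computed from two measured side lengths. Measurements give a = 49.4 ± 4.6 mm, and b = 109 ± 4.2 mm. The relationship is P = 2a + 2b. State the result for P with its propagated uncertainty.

317 ± 12.5 mm

Sums and differences: (δP)² = Σ (cᵢ δxᵢ)².
  (2·δa)² = 84.6;  (2·δb)² = 70.6
δP = √(155) = 12.5 mm
P = 317 mm.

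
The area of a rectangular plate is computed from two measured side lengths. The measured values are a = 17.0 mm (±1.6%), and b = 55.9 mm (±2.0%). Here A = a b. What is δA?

Relative error in a monomial: (δA/A)² = Σ (nᵢ · δxᵢ/xᵢ)².
  (1·δa/a)² = (1×0.0160)² = 0.000256;  (1·δb/b)² = (1×0.0200)² = 0.000400
δA/A = √(0.000656) = 0.0256
A = 950 mm^2, so δA = 0.0256 × 950 = 24.3 mm^2.

24.3 mm^2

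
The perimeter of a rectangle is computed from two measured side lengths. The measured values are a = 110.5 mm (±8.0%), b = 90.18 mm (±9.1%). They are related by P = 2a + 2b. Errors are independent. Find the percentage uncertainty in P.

Sums and differences: (δP)² = Σ (cᵢ δxᵢ)².
  (2·δa)² = 313;  (2·δb)² = 269
δP = √(582) = 24.1 mm
P = 401.4 mm, so δP/P = 24.1/401.4 = 0.0601.

6.01%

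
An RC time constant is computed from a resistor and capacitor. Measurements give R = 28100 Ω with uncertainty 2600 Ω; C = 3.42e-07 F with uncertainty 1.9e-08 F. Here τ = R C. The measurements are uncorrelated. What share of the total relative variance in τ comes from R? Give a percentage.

(δτ/τ)² = (1·δR/R)² + (1·δC/C)²
  R term: (1×0.0925)² = 0.00856
  C term: (1×0.0556)² = 0.00309
Total = 0.0116. Share from R = 0.00856/0.0116 = 0.735.

73.5%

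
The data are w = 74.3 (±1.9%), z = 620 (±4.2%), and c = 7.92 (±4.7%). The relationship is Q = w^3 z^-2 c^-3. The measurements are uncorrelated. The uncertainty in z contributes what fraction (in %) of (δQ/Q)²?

23.4%

(δQ/Q)² = (3·δw/w)² + (-2·δz/z)² + (-3·δc/c)²
  w term: (3×0.0190)² = 0.00325
  z term: (-2×0.0420)² = 0.00706
  c term: (-3×0.0470)² = 0.0199
Total = 0.0302. Share from z = 0.00706/0.0302 = 0.234.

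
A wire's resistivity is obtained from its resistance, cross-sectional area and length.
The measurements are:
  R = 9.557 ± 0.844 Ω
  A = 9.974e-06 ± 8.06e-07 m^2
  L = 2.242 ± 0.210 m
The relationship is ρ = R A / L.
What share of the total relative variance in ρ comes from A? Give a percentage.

28.3%

(δρ/ρ)² = (1·δR/R)² + (1·δA/A)² + (-1·δL/L)²
  R term: (1×0.0883)² = 0.00780
  A term: (1×0.0808)² = 0.00653
  L term: (-1×0.0937)² = 0.00877
Total = 0.0231. Share from A = 0.00653/0.0231 = 0.283.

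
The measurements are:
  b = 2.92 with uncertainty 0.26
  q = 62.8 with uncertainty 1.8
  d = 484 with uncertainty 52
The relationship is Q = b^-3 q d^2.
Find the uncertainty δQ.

2.03e+05

Since Q is a product/quotient, work with relative uncertainties:
  (-3·δb/b)² = (-3×0.0890)² = 0.0714;  (1·δq/q)² = (1×0.0287)² = 0.000822;  (2·δd/d)² = (2×0.107)² = 0.0462
δQ/Q = √(0.118) = 0.344
Q = 5.91e+05, so δQ = 0.344 × 5.91e+05 = 2.03e+05.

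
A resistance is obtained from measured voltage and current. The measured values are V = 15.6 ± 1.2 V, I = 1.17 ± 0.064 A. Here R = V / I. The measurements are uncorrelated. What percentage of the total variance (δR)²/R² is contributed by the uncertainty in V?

66.4%

(δR/R)² = (1·δV/V)² + (-1·δI/I)²
  V term: (1×0.0769)² = 0.00592
  I term: (-1×0.0547)² = 0.00299
Total = 0.00891. Share from V = 0.00592/0.00891 = 0.664.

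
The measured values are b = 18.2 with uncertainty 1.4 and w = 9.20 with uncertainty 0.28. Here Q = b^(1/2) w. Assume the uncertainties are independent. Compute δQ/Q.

0.0490

Each factor contributes (exponent × relative error)² to (δQ/Q)²:
  (½·δb/b)² = (0.5×0.0769)² = 0.00148;  (1·δw/w)² = (1×0.0304)² = 0.000926
δQ/Q = √(0.00241) = 0.0490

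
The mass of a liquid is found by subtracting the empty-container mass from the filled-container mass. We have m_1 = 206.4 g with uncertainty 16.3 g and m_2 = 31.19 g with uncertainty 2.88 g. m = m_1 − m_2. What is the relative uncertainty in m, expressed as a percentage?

Sums and differences: (δm)² = Σ (cᵢ δxᵢ)².
  (δm_1)² = 266;  (δm_2)² = 8.29
δm = √(274) = 16.6 g
m = 175.2 g, so δm/m = 16.6/175.2 = 0.0945.

9.45%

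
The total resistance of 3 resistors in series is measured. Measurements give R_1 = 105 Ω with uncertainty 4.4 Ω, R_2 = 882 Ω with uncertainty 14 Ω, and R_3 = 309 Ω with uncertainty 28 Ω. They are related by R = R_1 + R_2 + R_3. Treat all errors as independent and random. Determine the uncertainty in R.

For a sum/difference, combine absolute errors in quadrature:
  (δR_1)² = 19.4;  (δR_2)² = 196;  (δR_3)² = 784
δR = √(999) = 31.6 Ω

31.6 Ω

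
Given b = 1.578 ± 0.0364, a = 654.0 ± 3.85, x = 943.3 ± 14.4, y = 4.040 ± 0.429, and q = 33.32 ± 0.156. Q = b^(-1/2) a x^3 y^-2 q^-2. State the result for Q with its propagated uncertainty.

Since Q is a product/quotient, work with relative uncertainties:
  (−½·δb/b)² = (-0.5×0.0231)² = 0.000133;  (1·δa/a)² = (1×0.00589)² = 3.47e-05;  (3·δx/x)² = (3×0.0153)² = 0.00210;  (-2·δy/y)² = (-2×0.106)² = 0.0451;  (-2·δq/q)² = (-2×0.00468)² = 8.77e-05
δQ/Q = √(0.0475) = 0.218
Q = 2.412e+07, so δQ = 0.218 × 2.412e+07 = 5.25e+06.

(2.412 ± 0.525) × 10^7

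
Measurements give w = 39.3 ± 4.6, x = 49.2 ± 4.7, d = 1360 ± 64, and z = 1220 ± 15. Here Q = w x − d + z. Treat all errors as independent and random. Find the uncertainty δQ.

Let p = w·x = 1930. δp/p = √((1·δw/w)² + (1·δx/x)²) = √(0.0137 + 0.00913) = 0.151, so δp = 292.
Q = p − d + z: δQ = √(δp² + δd² + δz²) = √(85300 + 4100 + 225) = 299

299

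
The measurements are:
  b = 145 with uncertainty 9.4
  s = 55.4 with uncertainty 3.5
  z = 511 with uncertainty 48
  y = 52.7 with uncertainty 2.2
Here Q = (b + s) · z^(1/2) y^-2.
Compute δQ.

0.176

Let u = b + s = 200. δu = √(δb² + δs²) = √(88.4 + 12.2) = 10.0, so δu/u = 0.0501.
Q is then a monomial in u, z, y:
δQ/Q = √((δu/u)² + (½·δz/z)² + (-2·δy/y)²) = √(0.00251 + 0.00221 + 0.00697) = 0.108
Q = 1.63, so δQ = 0.108 × 1.63 = 0.176.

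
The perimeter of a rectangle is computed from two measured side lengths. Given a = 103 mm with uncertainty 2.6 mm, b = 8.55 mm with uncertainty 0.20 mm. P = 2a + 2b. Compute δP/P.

Each term contributes (cᵢ δxᵢ)² to (δP)²:
  (2·δa)² = 27.0;  (2·δb)² = 0.160
δP = √(27.2) = 5.22 mm
P = 223 mm, so δP/P = 5.22/223 = 0.0234.

0.0234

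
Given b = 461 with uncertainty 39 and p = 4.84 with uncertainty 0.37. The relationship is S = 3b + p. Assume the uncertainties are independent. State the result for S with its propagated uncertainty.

1390 ± 117

For a sum/difference, combine absolute errors in quadrature:
  (3·δb)² = 13700;  (δp)² = 0.137
δS = √(13700) = 117
S = 1390.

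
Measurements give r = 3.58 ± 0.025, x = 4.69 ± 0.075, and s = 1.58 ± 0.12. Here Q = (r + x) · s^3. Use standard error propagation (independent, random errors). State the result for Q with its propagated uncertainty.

Let u = r + x = 8.27. δu = √(δr² + δx²) = √(0.000625 + 0.00562) = 0.0791, so δu/u = 0.00956.
Q is then a monomial in u, s:
δQ/Q = √((δu/u)² + (3·δs/s)²) = √(9.14e-05 + 0.0519) = 0.228
Q = 32.6, so δQ = 0.228 × 32.6 = 7.44.

32.6 ± 7.44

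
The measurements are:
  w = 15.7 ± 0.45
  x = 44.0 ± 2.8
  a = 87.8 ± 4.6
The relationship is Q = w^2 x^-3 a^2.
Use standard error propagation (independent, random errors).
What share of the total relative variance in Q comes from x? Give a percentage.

(δQ/Q)² = (2·δw/w)² + (-3·δx/x)² + (2·δa/a)²
  w term: (2×0.0287)² = 0.00329
  x term: (-3×0.0636)² = 0.0364
  a term: (2×0.0524)² = 0.0110
Total = 0.0507. Share from x = 0.0364/0.0507 = 0.719.

71.9%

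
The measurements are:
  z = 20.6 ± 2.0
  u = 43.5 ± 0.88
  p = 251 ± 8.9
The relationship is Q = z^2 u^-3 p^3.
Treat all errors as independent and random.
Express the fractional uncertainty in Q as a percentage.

23.0%

Each factor contributes (exponent × relative error)² to (δQ/Q)²:
  (2·δz/z)² = (2×0.0971)² = 0.0377;  (-3·δu/u)² = (-3×0.0202)² = 0.00368;  (3·δp/p)² = (3×0.0355)² = 0.0113
δQ/Q = √(0.0527) = 0.230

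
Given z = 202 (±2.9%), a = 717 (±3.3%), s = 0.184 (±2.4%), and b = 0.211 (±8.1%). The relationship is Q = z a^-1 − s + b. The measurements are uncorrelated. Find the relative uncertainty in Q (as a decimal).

Let p = z·a^-1 = 0.282. δp/p = √((1·δz/z)² + (-1·δa/a)²) = √(0.000841 + 0.00109) = 0.0439, so δp = 0.0124.
Q = p − s + b: δQ = √(δp² + δs² + δb²) = √(0.000153 + 1.95e-05 + 0.000292) = 0.0216
Q = 0.309, so δQ/Q = 0.0216/0.309 = 0.0698.

0.0698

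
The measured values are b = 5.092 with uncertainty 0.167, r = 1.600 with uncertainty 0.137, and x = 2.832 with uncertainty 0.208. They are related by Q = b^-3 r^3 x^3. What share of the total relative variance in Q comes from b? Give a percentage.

7.79%

(δQ/Q)² = (-3·δb/b)² + (3·δr/r)² + (3·δx/x)²
  b term: (-3×0.0328)² = 0.00968
  r term: (3×0.0856)² = 0.0660
  x term: (3×0.0734)² = 0.0485
Total = 0.124. Share from b = 0.00968/0.124 = 0.0779.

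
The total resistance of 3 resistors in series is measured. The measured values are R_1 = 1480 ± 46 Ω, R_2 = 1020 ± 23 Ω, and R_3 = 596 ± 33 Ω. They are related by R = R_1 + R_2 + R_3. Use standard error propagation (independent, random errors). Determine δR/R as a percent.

1.97%

R is a linear combination, so absolute uncertainties add in quadrature:
  (δR_1)² = 2120;  (δR_2)² = 529;  (δR_3)² = 1090
δR = √(3730) = 61.1 Ω
R = 3100 Ω, so δR/R = 61.1/3100 = 0.0197.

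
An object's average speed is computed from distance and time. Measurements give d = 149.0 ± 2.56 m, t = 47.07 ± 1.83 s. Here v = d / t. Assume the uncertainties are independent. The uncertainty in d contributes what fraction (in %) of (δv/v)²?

(δv/v)² = (1·δd/d)² + (-1·δt/t)²
  d term: (1×0.0172)² = 0.000295
  t term: (-1×0.0389)² = 0.00151
Total = 0.00181. Share from d = 0.000295/0.00181 = 0.163.

16.3%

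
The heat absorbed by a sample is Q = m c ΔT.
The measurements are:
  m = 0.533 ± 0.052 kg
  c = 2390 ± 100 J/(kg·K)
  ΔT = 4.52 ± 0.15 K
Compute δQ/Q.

For a monomial Q ∝ m, c, ΔT, fractional errors add in quadrature:
  (1·δm/m)² = (1×0.0976)² = 0.00952;  (1·δc/c)² = (1×0.0418)² = 0.00175;  (1·δΔT/ΔT)² = (1×0.0332)² = 0.00110
δQ/Q = √(0.0124) = 0.111

0.111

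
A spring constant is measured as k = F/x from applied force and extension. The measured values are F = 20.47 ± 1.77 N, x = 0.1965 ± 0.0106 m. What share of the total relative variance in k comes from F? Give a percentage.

(δk/k)² = (1·δF/F)² + (-1·δx/x)²
  F term: (1×0.0865)² = 0.00748
  x term: (-1×0.0539)² = 0.00291
Total = 0.0104. Share from F = 0.00748/0.0104 = 0.720.

72.0%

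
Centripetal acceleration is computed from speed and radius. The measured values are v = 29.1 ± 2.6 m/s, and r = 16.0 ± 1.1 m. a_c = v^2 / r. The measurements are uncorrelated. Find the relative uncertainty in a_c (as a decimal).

Each factor contributes (exponent × relative error)² to (δa_c/a_c)²:
  (2·δv/v)² = (2×0.0893)² = 0.0319;  (-1·δr/r)² = (-1×0.0688)² = 0.00473
δa_c/a_c = √(0.0367) = 0.191

0.191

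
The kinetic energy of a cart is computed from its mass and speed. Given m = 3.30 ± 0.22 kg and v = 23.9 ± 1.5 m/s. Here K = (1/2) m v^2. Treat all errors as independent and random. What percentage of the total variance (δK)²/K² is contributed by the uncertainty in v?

(δK/K)² = (1·δm/m)² + (2·δv/v)²
  m term: (1×0.0667)² = 0.00444
  v term: (2×0.0628)² = 0.0158
Total = 0.0202. Share from v = 0.0158/0.0202 = 0.780.

78.0%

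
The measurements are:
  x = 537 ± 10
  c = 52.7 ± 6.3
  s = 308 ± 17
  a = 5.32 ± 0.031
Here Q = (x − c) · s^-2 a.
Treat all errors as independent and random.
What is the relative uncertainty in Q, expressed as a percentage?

Let u = x − c = 484. δu = √(δx² + δc²) = √(100 + 39.7) = 11.8, so δu/u = 0.0244.
Q is then a monomial in u, s, a:
δQ/Q = √((δu/u)² + (-2·δs/s)² + (1·δa/a)²) = √(0.000596 + 0.0122 + 3.4e-05) = 0.113

11.3%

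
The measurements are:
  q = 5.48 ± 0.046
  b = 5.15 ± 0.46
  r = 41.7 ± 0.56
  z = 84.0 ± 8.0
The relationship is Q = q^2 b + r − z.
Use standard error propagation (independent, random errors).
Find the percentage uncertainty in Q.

14.4%

Let p = q^2·b = 155. δp/p = √((2·δq/q)² + (1·δb/b)²) = √(0.000282 + 0.00798) = 0.0909, so δp = 14.1.
Q = p + r − z: δQ = √(δp² + δr² + δz²) = √(198 + 0.314 + 64.0) = 16.2
Q = 112, so δQ/Q = 16.2/112 = 0.144.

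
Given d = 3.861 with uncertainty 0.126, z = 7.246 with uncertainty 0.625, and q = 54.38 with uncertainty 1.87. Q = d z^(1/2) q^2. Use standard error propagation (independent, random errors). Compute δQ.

Each factor contributes (exponent × relative error)² to (δQ/Q)²:
  (1·δd/d)² = (1×0.0326)² = 0.00106;  (½·δz/z)² = (0.5×0.0863)² = 0.00186;  (2·δq/q)² = (2×0.0344)² = 0.00473
δQ/Q = √(0.00765) = 0.0875
Q = 30730, so δQ = 0.0875 × 30730 = 2690.

2690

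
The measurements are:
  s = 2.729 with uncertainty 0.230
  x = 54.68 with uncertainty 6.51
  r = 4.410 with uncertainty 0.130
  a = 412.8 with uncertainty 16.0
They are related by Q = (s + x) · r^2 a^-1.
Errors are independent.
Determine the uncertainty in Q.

0.361

Let u = s + x = 57.41. δu = √(δs² + δx²) = √(0.0529 + 42.4) = 6.51, so δu/u = 0.113.
Q is then a monomial in u, r, a:
δQ/Q = √((δu/u)² + (2·δr/r)² + (-1·δa/a)²) = √(0.0129 + 0.00348 + 0.00150) = 0.134
Q = 2.705, so δQ = 0.134 × 2.705 = 0.361.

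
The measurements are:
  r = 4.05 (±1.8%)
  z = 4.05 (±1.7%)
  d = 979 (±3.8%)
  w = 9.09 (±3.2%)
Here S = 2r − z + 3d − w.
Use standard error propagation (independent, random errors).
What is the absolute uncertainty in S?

112

For a sum/difference, combine absolute errors in quadrature:
  (2·δr)² = 0.0213;  (δz)² = 0.00474;  (3·δd)² = 12500;  (δw)² = 0.0846
δS = √(12500) = 112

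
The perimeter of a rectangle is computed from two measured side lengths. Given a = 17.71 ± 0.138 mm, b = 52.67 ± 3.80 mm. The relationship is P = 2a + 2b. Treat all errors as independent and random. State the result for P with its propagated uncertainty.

140.8 ± 7.61 mm

P is a linear combination, so absolute uncertainties add in quadrature:
  (2·δa)² = 0.0762;  (2·δb)² = 57.8
δP = √(57.8) = 7.61 mm
P = 140.8 mm.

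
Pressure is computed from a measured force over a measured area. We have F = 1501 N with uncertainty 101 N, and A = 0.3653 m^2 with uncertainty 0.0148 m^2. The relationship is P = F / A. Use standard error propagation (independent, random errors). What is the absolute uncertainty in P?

323 Pa

P is a product of powers, so relative uncertainties combine in quadrature:
  (1·δF/F)² = (1×0.0673)² = 0.00453;  (-1·δA/A)² = (-1×0.0405)² = 0.00164
δP/P = √(0.00617) = 0.0785
P = 4109 Pa, so δP = 0.0785 × 4109 = 323 Pa.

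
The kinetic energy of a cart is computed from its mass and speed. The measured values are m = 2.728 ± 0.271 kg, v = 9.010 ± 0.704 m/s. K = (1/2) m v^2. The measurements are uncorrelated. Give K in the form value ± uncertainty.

110.7 ± 20.5 J

Products/powers → add relative errors in quadrature, weighted by exponent:
  (1·δm/m)² = (1×0.0993)² = 0.00987;  (2·δv/v)² = (2×0.0781)² = 0.0244
δK/K = √(0.0343) = 0.185
K = 110.7 J, so δK = 0.185 × 110.7 = 20.5 J.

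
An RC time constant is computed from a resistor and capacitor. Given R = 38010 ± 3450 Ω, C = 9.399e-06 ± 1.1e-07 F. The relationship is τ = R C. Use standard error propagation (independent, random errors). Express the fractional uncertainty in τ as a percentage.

9.15%

Relative error in a monomial: (δτ/τ)² = Σ (nᵢ · δxᵢ/xᵢ)².
  (1·δR/R)² = (1×0.0908)² = 0.00824;  (1·δC/C)² = (1×0.0117)² = 0.000137
δτ/τ = √(0.00838) = 0.0915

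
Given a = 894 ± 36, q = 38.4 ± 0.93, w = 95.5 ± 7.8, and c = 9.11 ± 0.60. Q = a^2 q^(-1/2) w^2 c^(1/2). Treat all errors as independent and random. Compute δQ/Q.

Relative error in a monomial: (δQ/Q)² = Σ (nᵢ · δxᵢ/xᵢ)².
  (2·δa/a)² = (2×0.0403)² = 0.00649;  (−½·δq/q)² = (-0.5×0.0242)² = 0.000147;  (2·δw/w)² = (2×0.0817)² = 0.0267;  (½·δc/c)² = (0.5×0.0659)² = 0.00108
δQ/Q = √(0.0344) = 0.185

0.185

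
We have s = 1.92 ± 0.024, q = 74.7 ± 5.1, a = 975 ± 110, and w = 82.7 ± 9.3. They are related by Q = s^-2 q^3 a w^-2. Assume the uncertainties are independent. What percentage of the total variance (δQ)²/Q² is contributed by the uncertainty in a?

(δQ/Q)² = (-2·δs/s)² + (3·δq/q)² + (1·δa/a)² + (-2·δw/w)²
  s term: (-2×0.0125)² = 0.000625
  q term: (3×0.0683)² = 0.0420
  a term: (1×0.113)² = 0.0127
  w term: (-2×0.112)² = 0.0506
Total = 0.106. Share from a = 0.0127/0.106 = 0.120.

12.0%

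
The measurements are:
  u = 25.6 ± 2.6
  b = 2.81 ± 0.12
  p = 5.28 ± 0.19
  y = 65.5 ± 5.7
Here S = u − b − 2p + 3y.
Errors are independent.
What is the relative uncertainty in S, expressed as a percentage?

Absolute uncertainties add in quadrature for a linear combination:
  (δu)² = 6.76;  (δb)² = 0.0144;  (2·δp)² = 0.144;  (3·δy)² = 292
δS = √(299) = 17.3
S = 209, so δS/S = 17.3/209 = 0.0829.

8.29%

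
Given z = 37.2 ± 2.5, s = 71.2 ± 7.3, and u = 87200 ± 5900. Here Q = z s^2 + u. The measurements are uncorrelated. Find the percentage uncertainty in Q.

Let p = z·s^2 = 1.89e+05. δp/p = √((1·δz/z)² + (2·δs/s)²) = √(0.00452 + 0.0420) = 0.216, so δp = 40700.
Q = p + u: δQ = √(δp² + δu²) = √(1.66e+09 + 3.48e+07) = 41100
Q = 2.76e+05, so δQ/Q = 41100/2.76e+05 = 0.149.

14.9%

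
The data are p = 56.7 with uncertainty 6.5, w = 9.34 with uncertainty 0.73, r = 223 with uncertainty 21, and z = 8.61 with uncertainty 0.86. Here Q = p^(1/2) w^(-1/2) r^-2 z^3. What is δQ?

0.0114

For a monomial Q ∝ p^(1/2), w^(-1/2), r^-2, z^3, fractional errors add in quadrature:
  (½·δp/p)² = (0.5×0.115)² = 0.00329;  (−½·δw/w)² = (-0.5×0.0782)² = 0.00153;  (-2·δr/r)² = (-2×0.0942)² = 0.0355;  (3·δz/z)² = (3×0.0999)² = 0.0898
δQ/Q = √(0.130) = 0.361
Q = 0.0316, so δQ = 0.361 × 0.0316 = 0.0114.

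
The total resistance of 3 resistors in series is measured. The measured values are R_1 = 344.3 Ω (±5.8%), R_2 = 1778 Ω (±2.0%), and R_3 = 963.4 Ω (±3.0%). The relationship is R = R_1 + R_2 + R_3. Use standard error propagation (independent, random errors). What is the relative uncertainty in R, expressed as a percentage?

1.62%

Each term contributes (cᵢ δxᵢ)² to (δR)²:
  (δR_1)² = 399;  (δR_2)² = 1260;  (δR_3)² = 835
δR = √(2500) = 50.0 Ω
R = 3086 Ω, so δR/R = 50.0/3086 = 0.0162.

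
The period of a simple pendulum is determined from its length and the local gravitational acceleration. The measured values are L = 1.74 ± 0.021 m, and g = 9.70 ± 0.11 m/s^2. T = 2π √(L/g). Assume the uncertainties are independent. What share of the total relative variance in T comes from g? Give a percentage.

(δT/T)² = (½·δL/L)² + (−½·δg/g)²
  L term: (0.5×0.0121)² = 3.64e-05
  g term: (-0.5×0.0113)² = 3.22e-05
Total = 6.86e-05. Share from g = 3.22e-05/6.86e-05 = 0.469.

46.9%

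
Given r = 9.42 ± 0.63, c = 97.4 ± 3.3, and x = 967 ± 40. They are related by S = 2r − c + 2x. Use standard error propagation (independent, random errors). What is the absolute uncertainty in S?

For a sum/difference, combine absolute errors in quadrature:
  (2·δr)² = 1.59;  (δc)² = 10.9;  (2·δx)² = 6400
δS = √(6410) = 80.1

80.1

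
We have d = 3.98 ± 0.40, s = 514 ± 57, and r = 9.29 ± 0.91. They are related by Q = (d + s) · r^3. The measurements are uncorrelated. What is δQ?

1.3e+05

Let u = d + s = 518. δu = √(δd² + δs²) = √(0.160 + 3250) = 57.0, so δu/u = 0.110.
Q is then a monomial in u, r:
δQ/Q = √((δu/u)² + (3·δr/r)²) = √(0.0121 + 0.0864) = 0.314
Q = 4.15e+05, so δQ = 0.314 × 4.15e+05 = 1.3e+05.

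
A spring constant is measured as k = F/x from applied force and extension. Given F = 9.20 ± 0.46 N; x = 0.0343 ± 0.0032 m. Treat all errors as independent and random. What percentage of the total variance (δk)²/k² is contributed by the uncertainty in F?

(δk/k)² = (1·δF/F)² + (-1·δx/x)²
  F term: (1×0.0500)² = 0.00250
  x term: (-1×0.0933)² = 0.00870
Total = 0.0112. Share from F = 0.00250/0.0112 = 0.223.

22.3%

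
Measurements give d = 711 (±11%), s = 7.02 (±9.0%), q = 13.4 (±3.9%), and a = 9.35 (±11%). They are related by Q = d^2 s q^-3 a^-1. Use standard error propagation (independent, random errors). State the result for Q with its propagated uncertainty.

158 ± 45.3

Relative error in a monomial: (δQ/Q)² = Σ (nᵢ · δxᵢ/xᵢ)².
  (2·δd/d)² = (2×0.110)² = 0.0484;  (1·δs/s)² = (1×0.0900)² = 0.00810;  (-3·δq/q)² = (-3×0.0390)² = 0.0137;  (-1·δa/a)² = (-1×0.110)² = 0.0121
δQ/Q = √(0.0823) = 0.287
Q = 158, so δQ = 0.287 × 158 = 45.3.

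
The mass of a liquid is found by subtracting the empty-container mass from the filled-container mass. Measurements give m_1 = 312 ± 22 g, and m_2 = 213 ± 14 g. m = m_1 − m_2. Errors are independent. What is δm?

For a sum/difference, combine absolute errors in quadrature:
  (δm_1)² = 484;  (δm_2)² = 196
δm = √(680) = 26.1 g

26.1 g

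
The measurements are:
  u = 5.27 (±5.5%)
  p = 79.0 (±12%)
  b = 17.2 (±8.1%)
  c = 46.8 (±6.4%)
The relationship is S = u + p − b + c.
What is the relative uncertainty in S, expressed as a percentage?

8.82%

S is a linear combination, so absolute uncertainties add in quadrature:
  (δu)² = 0.0840;  (δp)² = 89.9;  (δb)² = 1.94;  (δc)² = 8.97
δS = √(101) = 10.0
S = 114, so δS/S = 10.0/114 = 0.0882.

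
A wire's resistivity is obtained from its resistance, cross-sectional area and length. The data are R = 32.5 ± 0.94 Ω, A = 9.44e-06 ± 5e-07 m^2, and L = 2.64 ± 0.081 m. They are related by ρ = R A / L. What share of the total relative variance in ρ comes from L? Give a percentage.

(δρ/ρ)² = (1·δR/R)² + (1·δA/A)² + (-1·δL/L)²
  R term: (1×0.0289)² = 0.000837
  A term: (1×0.0530)² = 0.00281
  L term: (-1×0.0307)² = 0.000941
Total = 0.00458. Share from L = 0.000941/0.00458 = 0.205.

20.5%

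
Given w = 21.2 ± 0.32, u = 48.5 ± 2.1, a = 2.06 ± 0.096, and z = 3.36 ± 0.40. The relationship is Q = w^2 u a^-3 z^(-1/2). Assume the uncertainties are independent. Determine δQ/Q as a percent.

16.1%

Q is a product of powers, so relative uncertainties combine in quadrature:
  (2·δw/w)² = (2×0.0151)² = 0.000911;  (1·δu/u)² = (1×0.0433)² = 0.00187;  (-3·δa/a)² = (-3×0.0466)² = 0.0195;  (−½·δz/z)² = (-0.5×0.119)² = 0.00354
δQ/Q = √(0.0259) = 0.161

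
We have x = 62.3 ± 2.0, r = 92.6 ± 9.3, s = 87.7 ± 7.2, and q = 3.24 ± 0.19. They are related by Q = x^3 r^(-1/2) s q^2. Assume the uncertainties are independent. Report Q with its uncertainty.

Q is a product of powers, so relative uncertainties combine in quadrature:
  (3·δx/x)² = (3×0.0321)² = 0.00928;  (−½·δr/r)² = (-0.5×0.100)² = 0.00252;  (1·δs/s)² = (1×0.0821)² = 0.00674;  (2·δq/q)² = (2×0.0586)² = 0.0138
δQ/Q = √(0.0323) = 0.180
Q = 2.31e+07, so δQ = 0.180 × 2.31e+07 = 4.16e+06.

(2.31 ± 0.416) × 10^7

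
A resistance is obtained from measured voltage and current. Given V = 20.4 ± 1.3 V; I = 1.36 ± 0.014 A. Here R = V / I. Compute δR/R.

For a monomial R ∝ V, I^-1, fractional errors add in quadrature:
  (1·δV/V)² = (1×0.0637)² = 0.00406;  (-1·δI/I)² = (-1×0.0103)² = 0.000106
δR/R = √(0.00417) = 0.0646

0.0646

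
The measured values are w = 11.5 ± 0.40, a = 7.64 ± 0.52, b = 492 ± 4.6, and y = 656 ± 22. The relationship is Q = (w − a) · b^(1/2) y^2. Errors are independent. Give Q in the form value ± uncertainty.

Let u = w − a = 3.86. δu = √(δw² + δa²) = √(0.160 + 0.270) = 0.656, so δu/u = 0.170.
Q is then a monomial in u, b, y:
δQ/Q = √((δu/u)² + (½·δb/b)² + (2·δy/y)²) = √(0.0289 + 2.19e-05 + 0.00450) = 0.183
Q = 3.68e+07, so δQ = 0.183 × 3.68e+07 = 6.73e+06.

(3.68 ± 0.673) × 10^7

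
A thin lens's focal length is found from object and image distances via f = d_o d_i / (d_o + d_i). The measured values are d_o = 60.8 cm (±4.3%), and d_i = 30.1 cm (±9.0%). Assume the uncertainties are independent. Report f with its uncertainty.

∂f/∂d_o = (d_i/(d_o+d_i))² = 0.110;  ∂f/∂d_i = (d_o/(d_o+d_i))² = 0.447
δf = √((∂f/∂d_o · δd_o)² + (∂f/∂d_i · δd_i)²) = √(0.0822 + 1.47) = 1.25 cm
f = 20.1 cm.

20.1 ± 1.25 cm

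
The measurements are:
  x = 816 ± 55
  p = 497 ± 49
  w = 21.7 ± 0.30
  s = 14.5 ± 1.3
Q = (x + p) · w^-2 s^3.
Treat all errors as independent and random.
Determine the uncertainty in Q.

2350

Let u = x + p = 1310. δu = √(δx² + δp²) = √(3020 + 2400) = 73.7, so δu/u = 0.0561.
Q is then a monomial in u, w, s:
δQ/Q = √((δu/u)² + (-2·δw/w)² + (3·δs/s)²) = √(0.00315 + 0.000765 + 0.0723) = 0.276
Q = 8500, so δQ = 0.276 × 8500 = 2350.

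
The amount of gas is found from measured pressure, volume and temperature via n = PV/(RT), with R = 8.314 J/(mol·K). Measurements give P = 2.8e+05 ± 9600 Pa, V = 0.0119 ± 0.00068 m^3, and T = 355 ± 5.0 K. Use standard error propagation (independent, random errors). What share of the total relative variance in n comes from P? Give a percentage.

(δn/n)² = (1·δP/P)² + (1·δV/V)² + (-1·δT/T)²
  P term: (1×0.0343)² = 0.00118
  V term: (1×0.0571)² = 0.00327
  T term: (-1×0.0141)² = 0.000198
Total = 0.00464. Share from P = 0.00118/0.00464 = 0.253.

25.3%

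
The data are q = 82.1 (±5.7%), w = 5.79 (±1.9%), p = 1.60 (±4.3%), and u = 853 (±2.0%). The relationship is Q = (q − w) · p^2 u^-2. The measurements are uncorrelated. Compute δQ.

3.03e-05

Let h = q − w = 76.3. δh = √(δq² + δw²) = √(21.9 + 0.0121) = 4.68, so δh/h = 0.0613.
Q is then a monomial in h, p, u:
δQ/Q = √((δh/h)² + (2·δp/p)² + (-2·δu/u)²) = √(0.00376 + 0.00740 + 0.00160) = 0.113
Q = 0.000268, so δQ = 0.113 × 0.000268 = 3.03e-05.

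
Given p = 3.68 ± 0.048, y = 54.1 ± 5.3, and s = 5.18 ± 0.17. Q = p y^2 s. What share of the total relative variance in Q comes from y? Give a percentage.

(δQ/Q)² = (1·δp/p)² + (2·δy/y)² + (1·δs/s)²
  p term: (1×0.0130)² = 0.000170
  y term: (2×0.0980)² = 0.0384
  s term: (1×0.0328)² = 0.00108
Total = 0.0396. Share from y = 0.0384/0.0396 = 0.969.

96.9%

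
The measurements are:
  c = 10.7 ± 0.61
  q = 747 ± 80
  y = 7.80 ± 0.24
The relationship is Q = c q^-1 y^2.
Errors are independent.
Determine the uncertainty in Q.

Since Q is a product/quotient, work with relative uncertainties:
  (1·δc/c)² = (1×0.0570)² = 0.00325;  (-1·δq/q)² = (-1×0.107)² = 0.0115;  (2·δy/y)² = (2×0.0308)² = 0.00379
δQ/Q = √(0.0185) = 0.136
Q = 0.871, so δQ = 0.136 × 0.871 = 0.119.

0.119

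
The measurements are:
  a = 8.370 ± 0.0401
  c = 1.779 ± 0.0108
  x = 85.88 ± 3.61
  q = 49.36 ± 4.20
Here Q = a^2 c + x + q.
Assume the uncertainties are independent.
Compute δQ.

Let p = a^2·c = 124.6. δp/p = √((2·δa/a)² + (1·δc/c)²) = √(9.18e-05 + 3.69e-05) = 0.0113, so δp = 1.41.
Q = p + x + q: δQ = √(δp² + δx² + δq²) = √(2.00 + 13.0 + 17.6) = 5.72

5.72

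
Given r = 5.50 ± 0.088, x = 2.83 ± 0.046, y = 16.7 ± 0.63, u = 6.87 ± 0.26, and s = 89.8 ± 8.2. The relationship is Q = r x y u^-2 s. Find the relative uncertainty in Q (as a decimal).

0.127

Relative error in a monomial: (δQ/Q)² = Σ (nᵢ · δxᵢ/xᵢ)².
  (1·δr/r)² = (1×0.0160)² = 0.000256;  (1·δx/x)² = (1×0.0163)² = 0.000264;  (1·δy/y)² = (1×0.0377)² = 0.00142;  (-2·δu/u)² = (-2×0.0378)² = 0.00573;  (1·δs/s)² = (1×0.0913)² = 0.00834
δQ/Q = √(0.0160) = 0.127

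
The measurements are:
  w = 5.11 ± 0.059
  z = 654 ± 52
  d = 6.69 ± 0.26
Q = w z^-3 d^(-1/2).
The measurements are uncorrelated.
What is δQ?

Since Q is a product/quotient, work with relative uncertainties:
  (1·δw/w)² = (1×0.0115)² = 0.000133;  (-3·δz/z)² = (-3×0.0795)² = 0.0569;  (−½·δd/d)² = (-0.5×0.0389)² = 0.000378
δQ/Q = √(0.0574) = 0.240
Q = 7.06e-09, so δQ = 0.240 × 7.06e-09 = 1.69e-09.

1.69e-09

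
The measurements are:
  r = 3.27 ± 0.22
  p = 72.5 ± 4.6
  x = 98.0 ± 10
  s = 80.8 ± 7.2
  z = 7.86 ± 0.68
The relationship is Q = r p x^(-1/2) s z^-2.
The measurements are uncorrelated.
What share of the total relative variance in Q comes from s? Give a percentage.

(δQ/Q)² = (1·δr/r)² + (1·δp/p)² + (−½·δx/x)² + (1·δs/s)² + (-2·δz/z)²
  r term: (1×0.0673)² = 0.00453
  p term: (1×0.0634)² = 0.00403
  x term: (-0.5×0.102)² = 0.00260
  s term: (1×0.0891)² = 0.00794
  z term: (-2×0.0865)² = 0.0299
Total = 0.0490. Share from s = 0.00794/0.0490 = 0.162.

16.2%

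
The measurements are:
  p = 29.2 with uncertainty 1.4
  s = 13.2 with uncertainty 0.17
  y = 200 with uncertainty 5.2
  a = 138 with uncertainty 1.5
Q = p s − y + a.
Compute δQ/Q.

Let w = p·s = 385. δw/w = √((1·δp/p)² + (1·δs/s)²) = √(0.00230 + 0.000166) = 0.0496, so δw = 19.1.
Q = w − y + a: δQ = √(δw² + δy² + δa²) = √(366 + 27.0 + 2.25) = 19.9
Q = 323, so δQ/Q = 19.9/323 = 0.0615.

0.0615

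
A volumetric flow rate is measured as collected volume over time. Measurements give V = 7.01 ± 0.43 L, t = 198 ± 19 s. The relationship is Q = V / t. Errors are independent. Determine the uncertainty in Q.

Each factor contributes (exponent × relative error)² to (δQ/Q)²:
  (1·δV/V)² = (1×0.0613)² = 0.00376;  (-1·δt/t)² = (-1×0.0960)² = 0.00921
δQ/Q = √(0.0130) = 0.114
Q = 0.0354 L/s, so δQ = 0.114 × 0.0354 = 0.00403 L/s.

0.00403 L/s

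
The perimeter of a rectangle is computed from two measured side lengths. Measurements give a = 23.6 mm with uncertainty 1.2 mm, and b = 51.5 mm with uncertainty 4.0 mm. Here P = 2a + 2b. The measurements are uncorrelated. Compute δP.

Each term contributes (cᵢ δxᵢ)² to (δP)²:
  (2·δa)² = 5.76;  (2·δb)² = 64.0
δP = √(69.8) = 8.35 mm

8.35 mm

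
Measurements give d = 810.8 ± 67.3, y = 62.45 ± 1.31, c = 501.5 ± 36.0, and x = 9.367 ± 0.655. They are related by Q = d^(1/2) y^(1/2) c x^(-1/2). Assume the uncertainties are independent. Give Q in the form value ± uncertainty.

36870 ± 3340

For a monomial Q ∝ d^(1/2), y^(1/2), c, x^(-1/2), fractional errors add in quadrature:
  (½·δd/d)² = (0.5×0.0830)² = 0.00172;  (½·δy/y)² = (0.5×0.0210)² = 0.000110;  (1·δc/c)² = (1×0.0718)² = 0.00515;  (−½·δx/x)² = (-0.5×0.0699)² = 0.00122
δQ/Q = √(0.00821) = 0.0906
Q = 36870, so δQ = 0.0906 × 36870 = 3340.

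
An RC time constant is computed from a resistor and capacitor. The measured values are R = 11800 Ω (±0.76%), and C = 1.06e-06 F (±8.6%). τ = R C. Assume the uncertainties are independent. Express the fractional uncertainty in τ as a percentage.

τ is a product of powers, so relative uncertainties combine in quadrature:
  (1·δR/R)² = (1×0.00760)² = 5.78e-05;  (1·δC/C)² = (1×0.0860)² = 0.00740
δτ/τ = √(0.00745) = 0.0863

8.63%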